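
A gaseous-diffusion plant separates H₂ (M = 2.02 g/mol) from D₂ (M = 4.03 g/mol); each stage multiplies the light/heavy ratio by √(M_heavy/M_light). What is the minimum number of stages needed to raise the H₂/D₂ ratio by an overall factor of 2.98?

Single-stage factor α = √(4.03/2.02), so ln α = ½ ln(1.99505) = 0.3453.
Need α^N ≥ 2.98 ⇒ N ≥ ln(2.98) / ln α = 1.092 / 0.3453 = 3.16.
Rounding up, N = 4 stages.

4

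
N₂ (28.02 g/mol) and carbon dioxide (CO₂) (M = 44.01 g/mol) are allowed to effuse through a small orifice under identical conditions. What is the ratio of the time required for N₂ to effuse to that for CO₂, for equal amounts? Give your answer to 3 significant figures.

0.798

Using Graham's law: t_N₂/t_CO₂ = √(M_N₂/M_CO₂) = √(28.02/44.01) = √0.6367 = 0.798.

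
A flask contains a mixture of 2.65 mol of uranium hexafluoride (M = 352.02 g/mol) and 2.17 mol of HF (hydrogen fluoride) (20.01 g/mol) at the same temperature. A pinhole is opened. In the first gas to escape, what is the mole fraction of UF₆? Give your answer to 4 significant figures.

Each component's effusion rate ∝ (its partial pressure)·(1/√M) ∝ n_i/√M_i.
Mole fraction of UF₆ in the effusate = (n_UF₆/√M_UF₆) / (n_UF₆/√M_UF₆ + n_HF/√M_HF)
= (2.65/√352.02) / (2.65/√352.02 + 2.17/√20.01) = 0.1412/(0.1412 + 0.4851) = 0.2255.

0.2255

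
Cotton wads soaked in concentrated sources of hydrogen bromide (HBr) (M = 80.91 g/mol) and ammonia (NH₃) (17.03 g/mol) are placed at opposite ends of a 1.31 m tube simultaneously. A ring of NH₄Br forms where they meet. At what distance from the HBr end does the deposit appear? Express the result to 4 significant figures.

In equal time, each gas travels a distance ∝ its rate ∝ 1/√M, so d_HBr/d_NH₃ = √(M_NH₃/M_HBr) = √(17.03/80.91) = 0.4588.
With d_HBr + d_NH₃ = 1.31 m, d_NH₃ = 1.31/(1 + 0.4588) = 0.8980 m.
d_HBr = 1.31 − 0.8980 = 0.4120 m.

0.4120 m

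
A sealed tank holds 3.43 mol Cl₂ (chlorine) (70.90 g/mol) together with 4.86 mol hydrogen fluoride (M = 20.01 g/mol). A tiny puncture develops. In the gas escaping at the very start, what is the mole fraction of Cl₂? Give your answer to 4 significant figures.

Each component's effusion rate ∝ (its partial pressure)·(1/√M) ∝ n_i/√M_i.
So x_Cl₂ in the escaping gas = (n_Cl₂/√M_Cl₂) / Σ(n_i/√M_i)
= (3.43/√70.90) / (3.43/√70.90 + 4.86/√20.01) = 0.4074/(0.4074 + 1.086) = 0.2727.

0.2727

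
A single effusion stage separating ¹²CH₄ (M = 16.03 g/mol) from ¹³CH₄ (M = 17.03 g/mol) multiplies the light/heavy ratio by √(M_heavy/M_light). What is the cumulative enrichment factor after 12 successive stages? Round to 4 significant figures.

1.438

The single-stage factor is √(M_heavy/M_light), so 12 stages give [√(17.03/16.03)]^12 = (17.03/16.03)^(12/2).
= 1.06238^6 = 1.438.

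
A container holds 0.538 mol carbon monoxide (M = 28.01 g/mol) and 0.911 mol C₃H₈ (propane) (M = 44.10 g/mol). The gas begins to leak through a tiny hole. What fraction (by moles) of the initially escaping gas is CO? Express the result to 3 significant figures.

Effusion rate of each component ∝ n_i/√M_i (partial pressure × 1/√M).
So x_CO in the escaping gas = (n_CO/√M_CO) / Σ(n_i/√M_i)
= (0.538/√28.01) / (0.538/√28.01 + 0.911/√44.10) = 0.1017/(0.1017 + 0.1372) = 0.426.

0.426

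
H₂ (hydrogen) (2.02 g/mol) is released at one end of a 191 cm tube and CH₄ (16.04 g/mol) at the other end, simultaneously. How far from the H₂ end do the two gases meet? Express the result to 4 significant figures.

141.0 cm

Distances travelled in equal time are proportional to diffusion rates, so d_H₂/d_CH₄ = √(M_CH₄/M_H₂) = √(16.04/2.02) = 2.818.
With d_H₂ + d_CH₄ = 191 cm, d_CH₄ = 191/(1 + 2.818) = 50.03 cm.
d_H₂ = 191 − 50.03 = 141.0 cm.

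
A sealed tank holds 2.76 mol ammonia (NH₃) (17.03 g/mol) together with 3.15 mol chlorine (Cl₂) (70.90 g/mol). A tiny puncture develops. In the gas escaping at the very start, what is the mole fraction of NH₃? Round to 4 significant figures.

Rate_i ∝ x_i/√M_i (Graham's law weighted by mole fraction), so the effusate composition follows n_i/√M_i.
So x_NH₃ in the escaping gas = (n_NH₃/√M_NH₃) / Σ(n_i/√M_i)
= (2.76/√17.03) / (2.76/√17.03 + 3.15/√70.90) = 0.6688/(0.6688 + 0.3741) = 0.6413.

0.6413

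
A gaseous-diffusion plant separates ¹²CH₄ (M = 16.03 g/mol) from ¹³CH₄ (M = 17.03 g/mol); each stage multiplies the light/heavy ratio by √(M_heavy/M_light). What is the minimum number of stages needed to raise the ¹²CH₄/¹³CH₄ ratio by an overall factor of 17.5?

With α = √(17.03/16.03) per stage, ln α = ½ ln(1.06238) = 0.03026.
Need α^N ≥ 17.5 ⇒ N ≥ ln(17.5) / ln α = 2.862 / 0.03026 = 94.60.
So at least 95 stages are needed.

95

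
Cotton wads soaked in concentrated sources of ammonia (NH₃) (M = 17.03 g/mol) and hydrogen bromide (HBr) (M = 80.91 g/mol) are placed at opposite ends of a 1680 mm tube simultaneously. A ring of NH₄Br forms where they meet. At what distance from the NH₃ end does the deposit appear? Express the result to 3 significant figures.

Graham's law gives d_NH₃/d_HBr = rate_NH₃/rate_HBr = √(M_HBr/M_NH₃) = √(80.91/17.03) = 2.180.
With d_NH₃ + d_HBr = 1680 mm, d_HBr = 1680/(1 + 2.180) = 528.4 mm.
d_NH₃ = 1680 − 528.4 = 1150 mm.

1150 mm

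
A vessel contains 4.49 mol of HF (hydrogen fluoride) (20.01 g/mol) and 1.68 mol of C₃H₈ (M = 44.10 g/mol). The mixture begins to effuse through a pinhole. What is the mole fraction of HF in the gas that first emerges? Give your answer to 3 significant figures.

0.799

The effusion rate of species i is ∝ p_i/√M_i ∝ n_i/√M_i.
So x_HF in the escaping gas = (n_HF/√M_HF) / Σ(n_i/√M_i)
= (4.49/√20.01) / (4.49/√20.01 + 1.68/√44.10) = 1.004/(1.004 + 0.2530) = 0.799.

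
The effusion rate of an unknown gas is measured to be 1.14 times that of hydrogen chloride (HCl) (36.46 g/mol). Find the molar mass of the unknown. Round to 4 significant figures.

From Graham's law, rate_X/rate_HCl = √(M_HCl/M_X).
1.14 = √(36.46/M_X)
M_X = 36.46 / 1.14² = 36.46 / 1.300 = 28.05 g/mol

28.05 g/mol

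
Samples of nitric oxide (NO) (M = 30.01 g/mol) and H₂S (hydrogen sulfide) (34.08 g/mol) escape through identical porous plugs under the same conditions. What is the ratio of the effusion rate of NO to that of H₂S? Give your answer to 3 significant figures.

Since effusion rate ∝ 1/√M, rate_NO/rate_H₂S = √(M_H₂S/M_NO) = √(34.08/30.01) = √1.136 = 1.07.

1.07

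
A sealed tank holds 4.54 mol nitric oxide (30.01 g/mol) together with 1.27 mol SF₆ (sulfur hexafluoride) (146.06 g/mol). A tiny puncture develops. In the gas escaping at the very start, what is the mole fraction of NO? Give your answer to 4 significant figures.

Each component's effusion rate ∝ (its partial pressure)·(1/√M) ∝ n_i/√M_i.
Mole fraction of NO in the effusate = (n_NO/√M_NO) / (n_NO/√M_NO + n_SF₆/√M_SF₆)
= (4.54/√30.01) / (4.54/√30.01 + 1.27/√146.06) = 0.8287/(0.8287 + 0.1051) = 0.8875.

0.8875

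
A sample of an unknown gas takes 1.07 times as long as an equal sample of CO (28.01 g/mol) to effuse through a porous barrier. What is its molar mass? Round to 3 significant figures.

Since effusion rate ∝ 1/√M, t_X/t_CO = √(M_X/M_CO).
1.07 = √(M_X/28.01)
M_X = 28.01 × 1.07² = 28.01 × 1.145 = 32.1 g/mol

32.1 g/mol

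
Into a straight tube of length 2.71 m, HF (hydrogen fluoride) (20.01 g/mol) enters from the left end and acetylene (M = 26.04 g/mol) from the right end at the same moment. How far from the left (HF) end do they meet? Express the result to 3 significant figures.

Graham's law gives d_HF/d_C₂H₂ = rate_HF/rate_C₂H₂ = √(M_C₂H₂/M_HF) = √(26.04/20.01) = 1.141.
With d_HF + d_C₂H₂ = 2.71 m, d_C₂H₂ = 2.71/(1 + 1.141) = 1.266 m.
d_HF = 2.71 − 1.266 = 1.44 m.

1.44 m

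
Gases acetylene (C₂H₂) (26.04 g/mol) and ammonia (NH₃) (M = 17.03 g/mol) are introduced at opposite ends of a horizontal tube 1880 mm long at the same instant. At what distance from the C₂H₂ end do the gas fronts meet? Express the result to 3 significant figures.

841 mm

In equal time, each gas travels a distance ∝ its rate ∝ 1/√M, so d_C₂H₂/d_NH₃ = √(M_NH₃/M_C₂H₂) = √(17.03/26.04) = 0.8087.
With d_C₂H₂ + d_NH₃ = 1880 mm, d_NH₃ = 1880/(1 + 0.8087) = 1039 mm.
d_C₂H₂ = 1880 − 1039 = 841 mm.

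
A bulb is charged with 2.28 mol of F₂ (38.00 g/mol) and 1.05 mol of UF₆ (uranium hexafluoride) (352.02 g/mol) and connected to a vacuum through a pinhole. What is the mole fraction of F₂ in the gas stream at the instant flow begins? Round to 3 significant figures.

0.869

Rate_i ∝ x_i/√M_i (Graham's law weighted by mole fraction), so the effusate composition follows n_i/√M_i.
Mole fraction of F₂ in the effusate = (n_F₂/√M_F₂) / (n_F₂/√M_F₂ + n_UF₆/√M_UF₆)
= (2.28/√38.00) / (2.28/√38.00 + 1.05/√352.02) = 0.3699/(0.3699 + 0.05596) = 0.869.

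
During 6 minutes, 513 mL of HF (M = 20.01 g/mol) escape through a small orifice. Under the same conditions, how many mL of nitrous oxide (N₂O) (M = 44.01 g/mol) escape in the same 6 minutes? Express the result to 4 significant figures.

345.9 mL

From Graham's law, rate_N₂O/rate_HF = √(M_HF/M_N₂O) = √(20.01/44.01) = √0.4547 = 0.6743.
So the volume for N₂O is 513 × 0.6743 = 345.9 mL.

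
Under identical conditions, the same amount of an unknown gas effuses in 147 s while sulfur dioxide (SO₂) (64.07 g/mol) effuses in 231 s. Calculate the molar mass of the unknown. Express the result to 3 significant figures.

25.9 g/mol

By Graham's law, t_X/t_SO₂ = √(M_X/M_SO₂).
147/231 = 0.6364 = √(M_X/64.07)
M_X = 64.07 × 0.6364² = 64.07 × 0.4050 = 25.9 g/mol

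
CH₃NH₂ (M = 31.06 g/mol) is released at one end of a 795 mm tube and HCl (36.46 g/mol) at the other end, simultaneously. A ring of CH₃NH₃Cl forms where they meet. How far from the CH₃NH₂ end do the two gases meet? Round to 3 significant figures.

413 mm

Graham's law gives d_CH₃NH₂/d_HCl = rate_CH₃NH₂/rate_HCl = √(M_HCl/M_CH₃NH₂) = √(36.46/31.06) = 1.083.
With d_CH₃NH₂ + d_HCl = 795 mm, d_HCl = 795/(1 + 1.083) = 381.6 mm.
d_CH₃NH₂ = 795 − 381.6 = 413 mm.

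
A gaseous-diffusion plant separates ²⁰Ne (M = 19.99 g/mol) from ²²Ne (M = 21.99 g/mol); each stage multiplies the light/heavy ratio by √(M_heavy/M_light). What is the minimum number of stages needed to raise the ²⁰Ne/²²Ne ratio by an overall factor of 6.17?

With α = √(21.99/19.99) per stage, ln α = ½ ln(1.10005) = 0.04768.
Need α^N ≥ 6.17 ⇒ N ≥ ln(6.17) / ln α = 1.820 / 0.04768 = 38.17.
Rounding up, N = 39 stages.

39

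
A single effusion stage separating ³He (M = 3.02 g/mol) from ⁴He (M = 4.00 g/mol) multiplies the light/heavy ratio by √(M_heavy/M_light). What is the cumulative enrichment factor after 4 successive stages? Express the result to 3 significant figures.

After 4 stages the ratio has grown by (√(4.00/3.02))^4 = (4.00/3.02)^(4/2).
= 1.32450^2 = 1.75.

1.75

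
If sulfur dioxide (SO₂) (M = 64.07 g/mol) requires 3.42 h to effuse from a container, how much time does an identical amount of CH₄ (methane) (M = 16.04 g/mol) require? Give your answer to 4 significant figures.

1.711 h

By Graham's law, t_CH₄/t_SO₂ = √(M_CH₄/M_SO₂) = √(16.04/64.07) = √0.2504 = 0.5004.
So the time for CH₄ is 3.42 × 0.5004 = 1.711 h.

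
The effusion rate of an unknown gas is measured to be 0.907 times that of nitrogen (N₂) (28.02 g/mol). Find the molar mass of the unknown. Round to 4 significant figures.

By Graham's law, rate_X/rate_N₂ = √(M_N₂/M_X).
0.907 = √(28.02/M_X)
M_X = 28.02 / 0.907² = 28.02 / 0.8226 = 34.06 g/mol

34.06 g/mol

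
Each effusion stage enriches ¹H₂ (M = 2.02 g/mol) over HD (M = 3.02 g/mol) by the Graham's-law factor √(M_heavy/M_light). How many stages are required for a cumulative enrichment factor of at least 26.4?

With α = √(3.02/2.02) per stage, ln α = ½ ln(1.49505) = 0.2011.
Need α^N ≥ 26.4 ⇒ N ≥ ln(26.4) / ln α = 3.273 / 0.2011 = 16.28.
Minimum whole number of stages: N = 17.

17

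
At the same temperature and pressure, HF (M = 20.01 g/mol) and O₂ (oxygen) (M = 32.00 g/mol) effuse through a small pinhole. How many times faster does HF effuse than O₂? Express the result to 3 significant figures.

1.26

Using Graham's law: rate_HF/rate_O₂ = √(M_O₂/M_HF) = √(32.00/20.01) = √1.599 = 1.26.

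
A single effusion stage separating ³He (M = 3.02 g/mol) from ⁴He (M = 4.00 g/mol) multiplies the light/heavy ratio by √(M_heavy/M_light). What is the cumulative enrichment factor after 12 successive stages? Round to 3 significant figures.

5.40

The single-stage factor is √(M_heavy/M_light), so 12 stages give [√(4.00/3.02)]^12 = (4.00/3.02)^(12/2).
= 1.32450^6 = 5.40.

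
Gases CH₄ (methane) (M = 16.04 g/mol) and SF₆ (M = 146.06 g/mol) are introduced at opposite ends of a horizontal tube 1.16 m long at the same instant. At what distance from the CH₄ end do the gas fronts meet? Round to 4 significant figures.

Graham's law gives d_CH₄/d_SF₆ = rate_CH₄/rate_SF₆ = √(M_SF₆/M_CH₄) = √(146.06/16.04) = 3.018.
With d_CH₄ + d_SF₆ = 1.16 m, d_SF₆ = 1.16/(1 + 3.018) = 0.2887 m.
d_CH₄ = 1.16 − 0.2887 = 0.8713 m.

0.8713 m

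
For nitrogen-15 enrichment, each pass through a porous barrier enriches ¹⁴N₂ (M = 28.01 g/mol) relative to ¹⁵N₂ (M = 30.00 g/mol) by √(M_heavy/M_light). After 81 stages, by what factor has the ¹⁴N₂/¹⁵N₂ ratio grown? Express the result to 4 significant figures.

After 81 stages the ratio has grown by (√(30.00/28.01))^81 = (30.00/28.01)^(81/2).
= 1.07105^(81/2) = 16.11.

16.11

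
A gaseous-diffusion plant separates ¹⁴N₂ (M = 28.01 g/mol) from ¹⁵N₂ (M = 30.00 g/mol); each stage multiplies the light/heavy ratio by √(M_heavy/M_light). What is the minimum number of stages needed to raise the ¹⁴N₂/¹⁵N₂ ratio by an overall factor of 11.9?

With α = √(30.00/28.01) per stage, ln α = ½ ln(1.07105) = 0.03432.
Need α^N ≥ 11.9 ⇒ N ≥ ln(11.9) / ln α = 2.477 / 0.03432 = 72.16.
So at least 73 stages are needed.

73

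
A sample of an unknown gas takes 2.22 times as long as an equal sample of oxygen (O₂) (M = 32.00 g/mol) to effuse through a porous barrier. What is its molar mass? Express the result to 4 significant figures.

Using Graham's law: t_X/t_O₂ = √(M_X/M_O₂).
2.22 = √(M_X/32.00)
M_X = 32.00 × 2.22² = 32.00 × 4.928 = 157.7 g/mol

157.7 g/mol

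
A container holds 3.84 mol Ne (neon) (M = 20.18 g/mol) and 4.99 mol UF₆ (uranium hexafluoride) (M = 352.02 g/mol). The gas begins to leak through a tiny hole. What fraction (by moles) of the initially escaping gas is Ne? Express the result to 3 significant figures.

Each component's effusion rate ∝ (its partial pressure)·(1/√M) ∝ n_i/√M_i.
x_Ne(eff) = (n_Ne/√M_Ne) / (n_Ne/√M_Ne + n_UF₆/√M_UF₆)
= (3.84/√20.18) / (3.84/√20.18 + 4.99/√352.02) = 0.8548/(0.8548 + 0.2660) = 0.763.

0.763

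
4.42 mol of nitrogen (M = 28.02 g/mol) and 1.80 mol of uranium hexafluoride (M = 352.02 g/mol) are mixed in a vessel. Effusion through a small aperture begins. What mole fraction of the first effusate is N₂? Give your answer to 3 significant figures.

0.897

The effusion rate of species i is ∝ p_i/√M_i ∝ n_i/√M_i.
So x_N₂ in the escaping gas = (n_N₂/√M_N₂) / Σ(n_i/√M_i)
= (4.42/√28.02) / (4.42/√28.02 + 1.80/√352.02) = 0.8350/(0.8350 + 0.09594) = 0.897.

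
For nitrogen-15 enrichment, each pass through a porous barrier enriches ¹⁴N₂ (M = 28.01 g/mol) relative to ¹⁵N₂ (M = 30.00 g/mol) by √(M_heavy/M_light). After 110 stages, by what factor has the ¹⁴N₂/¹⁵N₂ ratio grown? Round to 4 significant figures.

Overall factor = α^110 with α = √(30.00/28.01), i.e. (30.00/28.01)^(110/2).
= 1.07105^55 = 43.60.

43.60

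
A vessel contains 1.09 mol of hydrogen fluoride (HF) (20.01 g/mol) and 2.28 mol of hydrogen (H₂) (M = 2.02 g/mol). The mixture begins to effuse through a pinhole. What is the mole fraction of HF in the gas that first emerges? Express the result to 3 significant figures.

0.132

Rate_i ∝ x_i/√M_i (Graham's law weighted by mole fraction), so the effusate composition follows n_i/√M_i.
x_HF(eff) = (n_HF/√M_HF) / (n_HF/√M_HF + n_H₂/√M_H₂)
= (1.09/√20.01) / (1.09/√20.01 + 2.28/√2.02) = 0.2437/(0.2437 + 1.604) = 0.132.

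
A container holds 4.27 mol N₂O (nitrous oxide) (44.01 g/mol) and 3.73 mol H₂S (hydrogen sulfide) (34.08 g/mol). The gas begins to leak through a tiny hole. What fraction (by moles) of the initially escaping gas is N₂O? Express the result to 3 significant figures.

0.502

Each component's effusion rate ∝ (its partial pressure)·(1/√M) ∝ n_i/√M_i.
x_N₂O(eff) = (n_N₂O/√M_N₂O) / (n_N₂O/√M_N₂O + n_H₂S/√M_H₂S)
= (4.27/√44.01) / (4.27/√44.01 + 3.73/√34.08) = 0.6437/(0.6437 + 0.6389) = 0.502.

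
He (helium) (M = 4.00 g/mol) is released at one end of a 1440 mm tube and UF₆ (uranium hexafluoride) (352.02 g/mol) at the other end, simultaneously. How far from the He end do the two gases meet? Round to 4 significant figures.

In equal time, each gas travels a distance ∝ its rate ∝ 1/√M, so d_He/d_UF₆ = √(M_UF₆/M_He) = √(352.02/4.00) = 9.381.
With d_He + d_UF₆ = 1440 mm, d_UF₆ = 1440/(1 + 9.381) = 138.7 mm.
d_He = 1440 − 138.7 = 1301 mm.

1301 mm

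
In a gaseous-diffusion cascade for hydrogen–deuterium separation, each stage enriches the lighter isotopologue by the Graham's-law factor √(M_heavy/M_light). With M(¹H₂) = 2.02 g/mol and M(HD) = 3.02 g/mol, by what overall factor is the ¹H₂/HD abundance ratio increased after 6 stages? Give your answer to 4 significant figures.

Each stage multiplies the ratio by α = √(3.02/2.02), so after 6 stages the overall factor is α^6 = (3.02/2.02)^(6/2).
= 1.49505^3 = 3.342.

3.342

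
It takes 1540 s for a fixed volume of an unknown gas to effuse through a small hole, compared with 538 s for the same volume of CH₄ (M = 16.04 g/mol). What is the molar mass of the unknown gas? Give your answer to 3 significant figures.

131 g/mol

From Graham's law, t_X/t_CH₄ = √(M_X/M_CH₄).
1540/538 = 2.862 = √(M_X/16.04)
M_X = 16.04 × 2.862² = 16.04 × 8.194 = 131 g/mol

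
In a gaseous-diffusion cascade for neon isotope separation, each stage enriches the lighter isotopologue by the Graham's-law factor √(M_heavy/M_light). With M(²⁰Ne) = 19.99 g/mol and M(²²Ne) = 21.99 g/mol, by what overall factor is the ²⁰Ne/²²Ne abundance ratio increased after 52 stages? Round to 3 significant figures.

Each stage multiplies the ratio by α = √(21.99/19.99), so after 52 stages the overall factor is α^52 = (21.99/19.99)^(52/2).
= 1.10005^26 = 11.9.

11.9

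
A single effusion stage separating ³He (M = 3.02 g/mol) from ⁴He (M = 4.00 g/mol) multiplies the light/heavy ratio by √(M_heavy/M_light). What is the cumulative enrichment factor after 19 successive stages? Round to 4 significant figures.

14.44

Each stage multiplies the ratio by α = √(4.00/3.02), so after 19 stages the overall factor is α^19 = (4.00/3.02)^(19/2).
= 1.32450^(19/2) = 14.44.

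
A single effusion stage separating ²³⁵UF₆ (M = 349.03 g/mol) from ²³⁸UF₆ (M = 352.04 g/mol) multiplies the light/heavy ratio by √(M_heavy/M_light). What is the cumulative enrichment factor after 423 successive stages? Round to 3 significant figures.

6.15

The single-stage factor is √(M_heavy/M_light), so 423 stages give [√(352.04/349.03)]^423 = (352.04/349.03)^(423/2).
= 1.00862^(423/2) = 6.15.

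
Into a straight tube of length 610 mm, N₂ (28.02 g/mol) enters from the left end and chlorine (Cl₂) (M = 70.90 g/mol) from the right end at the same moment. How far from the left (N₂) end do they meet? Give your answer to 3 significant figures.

Graham's law gives d_N₂/d_Cl₂ = rate_N₂/rate_Cl₂ = √(M_Cl₂/M_N₂) = √(70.90/28.02) = 1.591.
With d_N₂ + d_Cl₂ = 610 mm, d_Cl₂ = 610/(1 + 1.591) = 235.5 mm.
d_N₂ = 610 − 235.5 = 375 mm.

375 mm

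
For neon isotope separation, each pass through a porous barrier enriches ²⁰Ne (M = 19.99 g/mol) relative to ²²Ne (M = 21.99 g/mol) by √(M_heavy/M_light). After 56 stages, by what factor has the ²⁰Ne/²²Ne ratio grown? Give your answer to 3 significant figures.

14.4

The single-stage factor is √(M_heavy/M_light), so 56 stages give [√(21.99/19.99)]^56 = (21.99/19.99)^(56/2).
= 1.10005^28 = 14.4.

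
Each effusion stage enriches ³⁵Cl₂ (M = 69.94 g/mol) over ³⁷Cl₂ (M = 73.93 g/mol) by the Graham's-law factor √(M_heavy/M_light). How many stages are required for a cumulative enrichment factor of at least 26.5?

With α = √(73.93/69.94) per stage, ln α = ½ ln(1.05705) = 0.02774.
Need α^N ≥ 26.5 ⇒ N ≥ ln(26.5) / ln α = 3.277 / 0.02774 = 118.14.
So at least 119 stages are needed.

119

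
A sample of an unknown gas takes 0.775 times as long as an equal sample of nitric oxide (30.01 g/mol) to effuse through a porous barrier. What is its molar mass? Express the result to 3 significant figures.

18.0 g/mol

By Graham's law, t_X/t_NO = √(M_X/M_NO).
0.775 = √(M_X/30.01)
M_X = 30.01 × 0.775² = 30.01 × 0.6006 = 18.0 g/mol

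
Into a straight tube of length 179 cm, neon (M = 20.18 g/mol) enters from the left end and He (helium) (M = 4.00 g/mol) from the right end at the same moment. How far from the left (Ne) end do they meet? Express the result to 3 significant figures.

55.1 cm

Distances travelled in equal time are proportional to diffusion rates, so d_Ne/d_He = √(M_He/M_Ne) = √(4.00/20.18) = 0.4452.
With d_Ne + d_He = 179 cm, d_He = 179/(1 + 0.4452) = 123.9 cm.
d_Ne = 179 − 123.9 = 55.1 cm.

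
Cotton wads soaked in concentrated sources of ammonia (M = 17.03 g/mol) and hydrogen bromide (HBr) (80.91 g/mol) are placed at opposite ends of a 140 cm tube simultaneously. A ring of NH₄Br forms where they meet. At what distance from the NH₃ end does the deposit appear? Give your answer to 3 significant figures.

The fronts meet when d_NH₃ + d_HBr = L with d_NH₃/d_HBr = √(M_HBr/M_NH₃) (Graham's law). Here √(M_HBr/M_NH₃) = √(80.91/17.03) = 2.180.
With d_NH₃ + d_HBr = 140 cm, d_HBr = 140/(1 + 2.180) = 44.03 cm.
d_NH₃ = 140 − 44.03 = 96.0 cm.

96.0 cm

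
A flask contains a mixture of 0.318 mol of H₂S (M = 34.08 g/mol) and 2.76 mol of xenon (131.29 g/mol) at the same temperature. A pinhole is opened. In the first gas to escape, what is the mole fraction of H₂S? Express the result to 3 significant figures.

0.184

Each component's effusion rate ∝ (its partial pressure)·(1/√M) ∝ n_i/√M_i.
So x_H₂S in the escaping gas = (n_H₂S/√M_H₂S) / Σ(n_i/√M_i)
= (0.318/√34.08) / (0.318/√34.08 + 2.76/√131.29) = 0.05447/(0.05447 + 0.2409) = 0.184.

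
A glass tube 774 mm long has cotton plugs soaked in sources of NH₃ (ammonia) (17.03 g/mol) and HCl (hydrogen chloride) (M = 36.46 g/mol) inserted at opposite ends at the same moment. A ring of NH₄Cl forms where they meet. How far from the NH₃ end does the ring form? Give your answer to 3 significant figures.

460 mm

Distances travelled in equal time are proportional to diffusion rates, so d_NH₃/d_HCl = √(M_HCl/M_NH₃) = √(36.46/17.03) = 1.463.
With d_NH₃ + d_HCl = 774 mm, d_HCl = 774/(1 + 1.463) = 314.2 mm.
d_NH₃ = 774 − 314.2 = 460 mm.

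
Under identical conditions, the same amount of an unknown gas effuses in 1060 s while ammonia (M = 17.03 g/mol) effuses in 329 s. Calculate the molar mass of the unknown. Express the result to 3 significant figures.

Using Graham's law: t_X/t_NH₃ = √(M_X/M_NH₃).
1060/329 = 3.222 = √(M_X/17.03)
M_X = 17.03 × 3.222² = 17.03 × 10.38 = 177 g/mol

177 g/mol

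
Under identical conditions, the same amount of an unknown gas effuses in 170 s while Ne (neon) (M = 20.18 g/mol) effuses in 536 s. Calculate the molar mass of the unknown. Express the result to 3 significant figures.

2.03 g/mol

By Graham's law, t_X/t_Ne = √(M_X/M_Ne).
170/536 = 0.3172 = √(M_X/20.18)
M_X = 20.18 × 0.3172² = 20.18 × 0.1006 = 2.03 g/mol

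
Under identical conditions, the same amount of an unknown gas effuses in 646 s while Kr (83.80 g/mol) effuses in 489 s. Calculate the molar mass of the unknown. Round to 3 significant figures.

146 g/mol

By Graham's law, t_X/t_Kr = √(M_X/M_Kr).
646/489 = 1.321 = √(M_X/83.80)
M_X = 83.80 × 1.321² = 83.80 × 1.745 = 146 g/mol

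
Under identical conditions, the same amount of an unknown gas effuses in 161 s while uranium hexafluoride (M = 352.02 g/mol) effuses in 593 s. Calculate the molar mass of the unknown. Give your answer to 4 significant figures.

25.95 g/mol

Since effusion rate ∝ 1/√M, t_X/t_UF₆ = √(M_X/M_UF₆).
161/593 = 0.2715 = √(M_X/352.02)
M_X = 352.02 × 0.2715² = 352.02 × 0.07371 = 25.95 g/mol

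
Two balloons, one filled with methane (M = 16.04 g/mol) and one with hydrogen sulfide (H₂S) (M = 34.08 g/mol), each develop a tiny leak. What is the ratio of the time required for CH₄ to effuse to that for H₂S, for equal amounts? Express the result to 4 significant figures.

Using Graham's law: t_CH₄/t_H₂S = √(M_CH₄/M_H₂S) = √(16.04/34.08) = √0.4707 = 0.6860.

0.6860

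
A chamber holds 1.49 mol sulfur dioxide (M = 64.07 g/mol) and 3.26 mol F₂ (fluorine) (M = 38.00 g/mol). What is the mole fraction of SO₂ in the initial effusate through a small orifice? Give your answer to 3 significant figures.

0.260

Each component's effusion rate ∝ (its partial pressure)·(1/√M) ∝ n_i/√M_i.
x_SO₂(eff) = (n_SO₂/√M_SO₂) / (n_SO₂/√M_SO₂ + n_F₂/√M_F₂)
= (1.49/√64.07) / (1.49/√64.07 + 3.26/√38.00) = 0.1861/(0.1861 + 0.5288) = 0.260.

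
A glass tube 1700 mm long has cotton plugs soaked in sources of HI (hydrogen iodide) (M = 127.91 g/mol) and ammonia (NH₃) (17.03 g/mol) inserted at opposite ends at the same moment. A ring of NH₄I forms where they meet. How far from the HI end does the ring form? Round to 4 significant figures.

454.5 mm

The fronts meet when d_HI + d_NH₃ = L with d_HI/d_NH₃ = √(M_NH₃/M_HI) (Graham's law). Here √(M_NH₃/M_HI) = √(17.03/127.91) = 0.3649.
With d_HI + d_NH₃ = 1700 mm, d_NH₃ = 1700/(1 + 0.3649) = 1246 mm.
d_HI = 1700 − 1246 = 454.5 mm.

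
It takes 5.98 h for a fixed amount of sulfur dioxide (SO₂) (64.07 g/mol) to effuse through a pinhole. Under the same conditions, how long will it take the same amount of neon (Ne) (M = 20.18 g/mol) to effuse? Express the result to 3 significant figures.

Graham's law gives t_Ne/t_SO₂ = √(M_Ne/M_SO₂) = √(20.18/64.07) = √0.3150 = 0.5612.
So the time for Ne is 5.98 × 0.5612 = 3.36 h.

3.36 h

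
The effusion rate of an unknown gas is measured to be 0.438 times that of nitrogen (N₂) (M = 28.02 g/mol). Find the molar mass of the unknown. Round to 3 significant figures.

146 g/mol

By Graham's law, rate_X/rate_N₂ = √(M_N₂/M_X).
0.438 = √(28.02/M_X)
M_X = 28.02 / 0.438² = 28.02 / 0.1918 = 146 g/mol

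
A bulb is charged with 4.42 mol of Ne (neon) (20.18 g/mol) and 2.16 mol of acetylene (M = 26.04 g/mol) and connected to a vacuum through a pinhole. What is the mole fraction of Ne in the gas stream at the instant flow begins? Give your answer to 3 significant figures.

0.699

Each component's effusion rate ∝ (its partial pressure)·(1/√M) ∝ n_i/√M_i.
So x_Ne in the escaping gas = (n_Ne/√M_Ne) / Σ(n_i/√M_i)
= (4.42/√20.18) / (4.42/√20.18 + 2.16/√26.04) = 0.9839/(0.9839 + 0.4233) = 0.699.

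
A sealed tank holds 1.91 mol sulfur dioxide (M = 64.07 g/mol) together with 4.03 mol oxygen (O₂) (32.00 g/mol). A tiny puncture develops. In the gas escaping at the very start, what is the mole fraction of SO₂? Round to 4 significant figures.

0.2509

Effusion rate of each component ∝ n_i/√M_i (partial pressure × 1/√M).
So x_SO₂ in the escaping gas = (n_SO₂/√M_SO₂) / Σ(n_i/√M_i)
= (1.91/√64.07) / (1.91/√64.07 + 4.03/√32.00) = 0.2386/(0.2386 + 0.7124) = 0.2509.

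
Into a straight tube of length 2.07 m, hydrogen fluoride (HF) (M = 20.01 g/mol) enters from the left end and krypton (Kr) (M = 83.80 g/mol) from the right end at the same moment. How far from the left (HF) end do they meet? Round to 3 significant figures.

In equal time, each gas travels a distance ∝ its rate ∝ 1/√M, so d_HF/d_Kr = √(M_Kr/M_HF) = √(83.80/20.01) = 2.046.
With d_HF + d_Kr = 2.07 m, d_Kr = 2.07/(1 + 2.046) = 0.6795 m.
d_HF = 2.07 − 0.6795 = 1.39 m.

1.39 m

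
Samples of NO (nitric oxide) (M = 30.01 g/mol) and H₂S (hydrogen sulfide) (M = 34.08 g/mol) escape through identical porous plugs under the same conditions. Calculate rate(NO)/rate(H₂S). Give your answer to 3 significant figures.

Since effusion rate ∝ 1/√M, rate_NO/rate_H₂S = √(M_H₂S/M_NO) = √(34.08/30.01) = √1.136 = 1.07.

1.07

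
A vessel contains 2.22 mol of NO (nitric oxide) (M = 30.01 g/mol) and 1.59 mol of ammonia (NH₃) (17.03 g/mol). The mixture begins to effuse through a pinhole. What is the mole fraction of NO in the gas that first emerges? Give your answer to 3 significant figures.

Effusion rate of each component ∝ n_i/√M_i (partial pressure × 1/√M).
Mole fraction of NO in the effusate = (n_NO/√M_NO) / (n_NO/√M_NO + n_NH₃/√M_NH₃)
= (2.22/√30.01) / (2.22/√30.01 + 1.59/√17.03) = 0.4052/(0.4052 + 0.3853) = 0.513.

0.513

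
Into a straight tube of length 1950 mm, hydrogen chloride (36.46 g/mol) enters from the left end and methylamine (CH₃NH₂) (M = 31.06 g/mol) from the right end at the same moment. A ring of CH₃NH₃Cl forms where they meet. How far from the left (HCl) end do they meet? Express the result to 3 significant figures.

In equal time, each gas travels a distance ∝ its rate ∝ 1/√M, so d_HCl/d_CH₃NH₂ = √(M_CH₃NH₂/M_HCl) = √(31.06/36.46) = 0.9230.
With d_HCl + d_CH₃NH₂ = 1950 mm, d_CH₃NH₂ = 1950/(1 + 0.9230) = 1014 mm.
d_HCl = 1950 − 1014 = 936 mm.

936 mm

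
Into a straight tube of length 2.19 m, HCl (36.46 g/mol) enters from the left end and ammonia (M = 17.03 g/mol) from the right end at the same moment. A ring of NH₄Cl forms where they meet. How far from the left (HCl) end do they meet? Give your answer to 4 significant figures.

Distances travelled in equal time are proportional to diffusion rates, so d_HCl/d_NH₃ = √(M_NH₃/M_HCl) = √(17.03/36.46) = 0.6834.
With d_HCl + d_NH₃ = 2.19 m, d_NH₃ = 2.19/(1 + 0.6834) = 1.301 m.
d_HCl = 2.19 − 1.301 = 0.8891 m.

0.8891 m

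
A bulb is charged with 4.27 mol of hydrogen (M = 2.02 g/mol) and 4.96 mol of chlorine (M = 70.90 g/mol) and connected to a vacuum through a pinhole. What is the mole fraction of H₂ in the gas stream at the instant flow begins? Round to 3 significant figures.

Rate_i ∝ x_i/√M_i (Graham's law weighted by mole fraction), so the effusate composition follows n_i/√M_i.
So x_H₂ in the escaping gas = (n_H₂/√M_H₂) / Σ(n_i/√M_i)
= (4.27/√2.02) / (4.27/√2.02 + 4.96/√70.90) = 3.004/(3.004 + 0.5891) = 0.836.

0.836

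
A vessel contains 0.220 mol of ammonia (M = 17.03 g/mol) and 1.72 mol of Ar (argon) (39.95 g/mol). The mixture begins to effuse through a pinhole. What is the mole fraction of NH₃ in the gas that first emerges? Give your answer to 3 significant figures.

0.164

Rate_i ∝ x_i/√M_i (Graham's law weighted by mole fraction), so the effusate composition follows n_i/√M_i.
So x_NH₃ in the escaping gas = (n_NH₃/√M_NH₃) / Σ(n_i/√M_i)
= (0.220/√17.03) / (0.220/√17.03 + 1.72/√39.95) = 0.05331/(0.05331 + 0.2721) = 0.164.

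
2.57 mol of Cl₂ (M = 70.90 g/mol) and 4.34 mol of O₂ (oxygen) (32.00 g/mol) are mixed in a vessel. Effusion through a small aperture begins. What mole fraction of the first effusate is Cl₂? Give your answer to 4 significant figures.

The effusion rate of species i is ∝ p_i/√M_i ∝ n_i/√M_i.
x_Cl₂(eff) = (n_Cl₂/√M_Cl₂) / (n_Cl₂/√M_Cl₂ + n_O₂/√M_O₂)
= (2.57/√70.90) / (2.57/√70.90 + 4.34/√32.00) = 0.3052/(0.3052 + 0.7672) = 0.2846.

0.2846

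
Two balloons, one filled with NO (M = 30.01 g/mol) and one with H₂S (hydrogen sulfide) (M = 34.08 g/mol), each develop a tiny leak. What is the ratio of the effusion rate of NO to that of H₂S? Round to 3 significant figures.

Using Graham's law: rate_NO/rate_H₂S = √(M_H₂S/M_NO) = √(34.08/30.01) = √1.136 = 1.07.

1.07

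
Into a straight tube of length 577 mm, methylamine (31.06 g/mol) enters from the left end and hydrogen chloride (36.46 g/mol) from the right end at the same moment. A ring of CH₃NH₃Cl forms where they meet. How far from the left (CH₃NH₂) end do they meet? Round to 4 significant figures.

300.1 mm

The fronts meet when d_CH₃NH₂ + d_HCl = L with d_CH₃NH₂/d_HCl = √(M_HCl/M_CH₃NH₂) (Graham's law). Here √(M_HCl/M_CH₃NH₂) = √(36.46/31.06) = 1.083.
With d_CH₃NH₂ + d_HCl = 577 mm, d_HCl = 577/(1 + 1.083) = 276.9 mm.
d_CH₃NH₂ = 577 − 276.9 = 300.1 mm.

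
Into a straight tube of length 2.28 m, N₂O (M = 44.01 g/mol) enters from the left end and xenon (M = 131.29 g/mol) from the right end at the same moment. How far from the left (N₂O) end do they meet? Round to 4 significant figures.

1.444 m

In equal time, each gas travels a distance ∝ its rate ∝ 1/√M, so d_N₂O/d_Xe = √(M_Xe/M_N₂O) = √(131.29/44.01) = 1.727.
With d_N₂O + d_Xe = 2.28 m, d_Xe = 2.28/(1 + 1.727) = 0.8360 m.
d_N₂O = 2.28 − 0.8360 = 1.444 m.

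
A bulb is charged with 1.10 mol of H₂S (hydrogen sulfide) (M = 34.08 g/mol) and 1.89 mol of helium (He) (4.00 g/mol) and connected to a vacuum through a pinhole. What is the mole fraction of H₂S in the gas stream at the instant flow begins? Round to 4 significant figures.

0.1662

Effusion rate of each component ∝ n_i/√M_i (partial pressure × 1/√M).
Mole fraction of H₂S in the effusate = (n_H₂S/√M_H₂S) / (n_H₂S/√M_H₂S + n_He/√M_He)
= (1.10/√34.08) / (1.10/√34.08 + 1.89/√4.00) = 0.1884/(0.1884 + 0.9450) = 0.1662.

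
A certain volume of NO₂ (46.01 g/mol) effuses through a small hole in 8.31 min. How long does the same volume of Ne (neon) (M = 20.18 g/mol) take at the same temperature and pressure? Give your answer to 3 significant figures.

Using Graham's law: t_Ne/t_NO₂ = √(M_Ne/M_NO₂) = √(20.18/46.01) = √0.4386 = 0.6623.
So the time for Ne is 8.31 × 0.6623 = 5.50 min.

5.50 min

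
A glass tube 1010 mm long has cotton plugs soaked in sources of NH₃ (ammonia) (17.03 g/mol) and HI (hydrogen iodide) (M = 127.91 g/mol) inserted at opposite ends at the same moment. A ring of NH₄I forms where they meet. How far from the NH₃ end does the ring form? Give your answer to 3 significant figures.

The fronts meet when d_NH₃ + d_HI = L with d_NH₃/d_HI = √(M_HI/M_NH₃) (Graham's law). Here √(M_HI/M_NH₃) = √(127.91/17.03) = 2.741.
With d_NH₃ + d_HI = 1010 mm, d_HI = 1010/(1 + 2.741) = 270.0 mm.
d_NH₃ = 1010 − 270.0 = 740 mm.

740 mm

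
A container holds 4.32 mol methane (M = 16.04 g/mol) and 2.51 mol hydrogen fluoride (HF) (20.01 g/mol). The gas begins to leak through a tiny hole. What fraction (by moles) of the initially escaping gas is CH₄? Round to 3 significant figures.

0.658

The effusion rate of species i is ∝ p_i/√M_i ∝ n_i/√M_i.
Mole fraction of CH₄ in the effusate = (n_CH₄/√M_CH₄) / (n_CH₄/√M_CH₄ + n_HF/√M_HF)
= (4.32/√16.04) / (4.32/√16.04 + 2.51/√20.01) = 1.079/(1.079 + 0.5611) = 0.658.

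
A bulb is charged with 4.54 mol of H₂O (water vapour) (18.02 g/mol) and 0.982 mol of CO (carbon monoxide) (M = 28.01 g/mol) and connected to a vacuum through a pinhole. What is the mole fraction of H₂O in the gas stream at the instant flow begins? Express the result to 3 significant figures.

0.852

Each component's effusion rate ∝ (its partial pressure)·(1/√M) ∝ n_i/√M_i.
Mole fraction of H₂O in the effusate = (n_H₂O/√M_H₂O) / (n_H₂O/√M_H₂O + n_CO/√M_CO)
= (4.54/√18.02) / (4.54/√18.02 + 0.982/√28.01) = 1.069/(1.069 + 0.1855) = 0.852.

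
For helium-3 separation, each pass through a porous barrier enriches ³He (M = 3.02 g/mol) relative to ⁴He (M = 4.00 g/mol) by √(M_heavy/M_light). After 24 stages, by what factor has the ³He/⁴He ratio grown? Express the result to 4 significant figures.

Overall factor = α^24 with α = √(4.00/3.02), i.e. (4.00/3.02)^(24/2).
= 1.32450^12 = 29.15.

29.15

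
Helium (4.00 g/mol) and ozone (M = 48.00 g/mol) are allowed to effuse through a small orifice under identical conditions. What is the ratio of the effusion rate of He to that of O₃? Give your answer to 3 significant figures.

3.46

Graham's law gives rate_He/rate_O₃ = √(M_O₃/M_He) = √(48.00/4.00) = √12.00 = 3.46.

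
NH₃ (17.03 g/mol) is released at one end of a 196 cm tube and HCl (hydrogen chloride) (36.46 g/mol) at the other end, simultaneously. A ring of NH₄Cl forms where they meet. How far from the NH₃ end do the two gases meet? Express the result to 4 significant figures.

116.4 cm

Graham's law gives d_NH₃/d_HCl = rate_NH₃/rate_HCl = √(M_HCl/M_NH₃) = √(36.46/17.03) = 1.463.
With d_NH₃ + d_HCl = 196 cm, d_HCl = 196/(1 + 1.463) = 79.57 cm.
d_NH₃ = 196 − 79.57 = 116.4 cm.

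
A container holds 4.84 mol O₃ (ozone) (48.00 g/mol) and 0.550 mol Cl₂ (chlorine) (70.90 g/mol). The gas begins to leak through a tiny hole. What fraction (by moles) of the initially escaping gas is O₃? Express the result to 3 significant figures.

Each component's effusion rate ∝ (its partial pressure)·(1/√M) ∝ n_i/√M_i.
So x_O₃ in the escaping gas = (n_O₃/√M_O₃) / Σ(n_i/√M_i)
= (4.84/√48.00) / (4.84/√48.00 + 0.550/√70.90) = 0.6986/(0.6986 + 0.06532) = 0.914.

0.914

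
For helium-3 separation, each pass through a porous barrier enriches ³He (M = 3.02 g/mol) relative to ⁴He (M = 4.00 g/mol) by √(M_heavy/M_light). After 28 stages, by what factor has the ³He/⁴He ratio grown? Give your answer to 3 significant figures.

After 28 stages the ratio has grown by (√(4.00/3.02))^28 = (4.00/3.02)^(28/2).
= 1.32450^14 = 51.1.

51.1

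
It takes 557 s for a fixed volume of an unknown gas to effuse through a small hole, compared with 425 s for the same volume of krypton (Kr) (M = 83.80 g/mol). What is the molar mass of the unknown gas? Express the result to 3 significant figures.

Using Graham's law: t_X/t_Kr = √(M_X/M_Kr).
557/425 = 1.311 = √(M_X/83.80)
M_X = 83.80 × 1.311² = 83.80 × 1.718 = 144 g/mol

144 g/mol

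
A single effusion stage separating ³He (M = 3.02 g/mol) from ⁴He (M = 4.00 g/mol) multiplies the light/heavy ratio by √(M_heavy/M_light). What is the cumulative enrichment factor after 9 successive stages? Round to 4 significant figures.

Overall factor = α^9 with α = √(4.00/3.02), i.e. (4.00/3.02)^(9/2).
= 1.32450^(9/2) = 3.542.

3.542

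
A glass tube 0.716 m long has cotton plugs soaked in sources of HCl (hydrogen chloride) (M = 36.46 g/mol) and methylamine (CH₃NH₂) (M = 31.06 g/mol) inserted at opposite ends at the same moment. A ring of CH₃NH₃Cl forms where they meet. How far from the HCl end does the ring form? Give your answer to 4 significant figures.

0.3437 m

In equal time, each gas travels a distance ∝ its rate ∝ 1/√M, so d_HCl/d_CH₃NH₂ = √(M_CH₃NH₂/M_HCl) = √(31.06/36.46) = 0.9230.
With d_HCl + d_CH₃NH₂ = 0.716 m, d_CH₃NH₂ = 0.716/(1 + 0.9230) = 0.3723 m.
d_HCl = 0.716 − 0.3723 = 0.3437 m.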